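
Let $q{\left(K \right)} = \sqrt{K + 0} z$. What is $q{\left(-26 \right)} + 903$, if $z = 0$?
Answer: $903$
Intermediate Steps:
$q{\left(K \right)} = 0$ ($q{\left(K \right)} = \sqrt{K + 0} \cdot 0 = \sqrt{K} 0 = 0$)
$q{\left(-26 \right)} + 903 = 0 + 903 = 903$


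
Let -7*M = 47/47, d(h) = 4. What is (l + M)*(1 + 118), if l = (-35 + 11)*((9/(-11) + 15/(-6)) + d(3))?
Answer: -21607/11 ≈ -1964.3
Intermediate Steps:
l = -180/11 (l = (-35 + 11)*((9/(-11) + 15/(-6)) + 4) = -24*((9*(-1/11) + 15*(-⅙)) + 4) = -24*((-9/11 - 5/2) + 4) = -24*(-73/22 + 4) = -24*15/22 = -180/11 ≈ -16.364)
M = -⅐ (M = -47/(7*47) = -⅐*1 = -⅐ ≈ -0.14286)
(l + M)*(1 + 118) = (-180/11 - ⅐)*(1 + 118) = -1271/77*119 = -21607/11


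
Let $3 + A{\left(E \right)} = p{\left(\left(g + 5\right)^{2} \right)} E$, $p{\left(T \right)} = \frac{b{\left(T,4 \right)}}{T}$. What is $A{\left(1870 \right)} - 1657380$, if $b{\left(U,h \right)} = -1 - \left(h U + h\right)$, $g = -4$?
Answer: $-1674213$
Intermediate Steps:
$b{\left(U,h \right)} = -1 - h - U h$ ($b{\left(U,h \right)} = -1 - \left(U h + h\right) = -1 - \left(h + U h\right) = -1 - h - U h$)
$p{\left(T \right)} = \frac{-5 - 4 T}{T}$ ($p{\left(T \right)} = \frac{-1 - 4 - T 4}{T} = \frac{-1 - 4 - 4 T}{T} = \frac{-5 - 4 T}{T}$)
$A{\left(E \right)} = -3 - 9 E$ ($A{\left(E \right)} = -3 + \left(-4 - \frac{5}{\left(-4 + 5\right)^{2}}\right) E = -3 + \left(-4 - \frac{5}{1^{2}}\right) E = -3 + \left(-4 - \frac{5}{1}\right) E = -3 + \left(-4 - 5\right) E = -3 - 9 E$)
$A{\left(1870 \right)} - 1657380 = \left(-3 - 16830\right) - 1657380 = -16833 - 1657380 = -1674213$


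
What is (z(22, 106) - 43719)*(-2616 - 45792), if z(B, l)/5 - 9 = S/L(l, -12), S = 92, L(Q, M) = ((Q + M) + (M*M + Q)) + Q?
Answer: 31711822624/15 ≈ 2.1141e+9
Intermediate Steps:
L(Q, M) = M + M² + 3*Q (L(Q, M) = ((M + Q) + (M² + Q)) + Q = ((M + Q) + (Q + M²)) + Q = (M + M² + 2*Q) + Q = M + M² + 3*Q)
z(B, l) = 45 + 460/(132 + 3*l) (z(B, l) = 45 + 5*(92/(-12 + (-12)² + 3*l)) = 45 + 5*(92/(-12 + 144 + 3*l)) = 45 + 5*(92/(132 + 3*l)) = 45 + 460/(132 + 3*l))
(z(22, 106) - 43719)*(-2616 - 45792) = (5*(1280 + 27*106)/(3*(44 + 106)) - 43719)*(-2616 - 45792) = ((5/3)*(1280 + 2862)/150 - 43719)*(-48408) = ((5/3)*(1/150)*4142 - 43719)*(-48408) = (2071/45 - 43719)*(-48408) = -1965284/45*(-48408) = 31711822624/15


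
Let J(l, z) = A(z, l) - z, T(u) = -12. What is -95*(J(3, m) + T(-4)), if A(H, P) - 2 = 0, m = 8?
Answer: 1710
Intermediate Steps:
A(H, P) = 2 (A(H, P) = 2 + 0 = 2)
J(l, z) = 2 - z
-95*(J(3, m) + T(-4)) = -95*((2 - 1*8) - 12) = -95*((2 - 8) - 12) = -95*(-6 - 12) = -95*(-18) = 1710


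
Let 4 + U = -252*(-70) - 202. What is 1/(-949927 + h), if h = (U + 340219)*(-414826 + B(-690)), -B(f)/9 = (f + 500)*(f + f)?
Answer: -1/992354262705 ≈ -1.0077e-12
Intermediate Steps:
U = 17434 (U = -4 + (-252*(-70) - 202) = -4 + (17640 - 202) = -4 + 17438 = 17434)
B(f) = -18*f*(500 + f) (B(f) = -9*(f + 500)*(f + f) = -9*(500 + f)*2*f = -18*f*(500 + f))
h = -992353312778 (h = (17434 + 340219)*(-414826 - 18*(-690)*(500 - 690)) = 357653*(-414826 - 18*(-690)*(-190)) = 357653*(-414826 - 2359800) = 357653*(-2774626) = -992353312778)
1/(-949927 + h) = 1/(-949927 - 992353312778) = 1/(-992354262705) = -1/992354262705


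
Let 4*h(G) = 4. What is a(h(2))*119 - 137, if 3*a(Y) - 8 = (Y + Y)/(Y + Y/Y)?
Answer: 220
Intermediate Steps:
h(G) = 1 (h(G) = (1/4)*4 = 1)
a(Y) = 8/3 + 2*Y/(3*(1 + Y)) (a(Y) = 8/3 + ((Y + Y)/(Y + Y/Y))/3 = 8/3 + ((2*Y)/(Y + 1))/3 = 8/3 + ((2*Y)/(1 + Y))/3 = 8/3 + (2*Y/(1 + Y))/3 = 8/3 + 2*Y/(3*(1 + Y)))
a(h(2))*119 - 137 = (2*(4 + 5*1)/(3*(1 + 1)))*119 - 137 = ((2/3)*(4 + 5)/2)*119 - 137 = ((2/3)*(1/2)*9)*119 - 137 = 3*119 - 137 = 357 - 137 = 220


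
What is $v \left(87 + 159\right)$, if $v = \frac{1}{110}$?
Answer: $\frac{123}{55} \approx 2.2364$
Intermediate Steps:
$v = \frac{1}{110} \approx 0.0090909$
$v \left(87 + 159\right) = \frac{87 + 159}{110} = \frac{1}{110} \cdot 246 = \frac{123}{55}$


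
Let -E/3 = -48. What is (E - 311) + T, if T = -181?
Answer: -348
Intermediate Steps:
E = 144 (E = -3*(-48) = 144)
(E - 311) + T = (144 - 311) - 181 = -167 - 181 = -348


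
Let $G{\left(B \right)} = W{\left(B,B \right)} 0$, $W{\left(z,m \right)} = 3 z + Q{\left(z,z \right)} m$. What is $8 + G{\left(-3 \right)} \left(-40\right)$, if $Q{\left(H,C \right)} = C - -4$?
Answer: $8$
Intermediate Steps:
$Q{\left(H,C \right)} = 4 + C$ ($Q{\left(H,C \right)} = C + 4 = 4 + C$)
$W{\left(z,m \right)} = 3 z + m \left(4 + z\right)$ ($W{\left(z,m \right)} = 3 z + \left(4 + z\right) m = 3 z + m \left(4 + z\right)$)
$G{\left(B \right)} = 0$ ($G{\left(B \right)} = \left(3 B + B \left(4 + B\right)\right) 0 = 0$)
$8 + G{\left(-3 \right)} \left(-40\right) = 8 + 0 \left(-40\right) = 8 + 0 = 8$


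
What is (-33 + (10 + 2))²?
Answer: 441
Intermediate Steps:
(-33 + (10 + 2))² = (-33 + 12)² = (-21)² = 441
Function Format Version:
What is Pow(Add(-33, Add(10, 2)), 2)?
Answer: 441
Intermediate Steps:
Pow(Add(-33, Add(10, 2)), 2) = Pow(Add(-33, 12), 2) = Pow(-21, 2) = 441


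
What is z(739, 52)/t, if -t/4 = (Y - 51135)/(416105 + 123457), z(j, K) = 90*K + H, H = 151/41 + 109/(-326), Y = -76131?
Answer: 5629217702499/1134024904 ≈ 4963.9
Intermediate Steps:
H = 44757/13366 (H = 151*(1/41) + 109*(-1/326) = 151/41 - 109/326 = 44757/13366 ≈ 3.3486)
z(j, K) = 44757/13366 + 90*K (z(j, K) = 90*K + 44757/13366 = 44757/13366 + 90*K)
t = 84844/89927 (t = -4*(-76131 - 51135)/(416105 + 123457) = -(-509064)/539562 = -4*(-21211/89927) = 84844/89927 ≈ 0.94348)
z(739, 52)/t = (44757/13366 + 90*52)/(84844/89927) = (44757/13366 + 4680)*(89927/84844) = (62597637/13366)*(89927/84844) = 5629217702499/1134024904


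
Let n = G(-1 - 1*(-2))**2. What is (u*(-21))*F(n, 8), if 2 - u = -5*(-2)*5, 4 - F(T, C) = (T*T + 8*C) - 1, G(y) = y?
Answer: -60480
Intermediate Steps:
n = 1 (n = (-1 - 1*(-2))**2 = (-1 + 2)**2 = 1**2 = 1)
F(T, C) = 5 - T**2 - 8*C (F(T, C) = 4 - ((T*T + 8*C) - 1) = 4 - ((T**2 + 8*C) - 1) = 4 - (-1 + T**2 + 8*C) = 4 + (1 - T**2 - 8*C) = 5 - T**2 - 8*C)
u = -48 (u = 2 - (-5*(-2))*5 = 2 - 10*5 = 2 - 1*50 = 2 - 50 = -48)
(u*(-21))*F(n, 8) = (-48*(-21))*(5 - 1*1**2 - 8*8) = 1008*(5 - 1*1 - 64) = 1008*(5 - 1 - 64) = 1008*(-60) = -60480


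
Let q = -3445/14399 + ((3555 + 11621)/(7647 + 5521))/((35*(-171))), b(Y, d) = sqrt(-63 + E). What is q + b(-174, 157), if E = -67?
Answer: -4852153979/20264144670 + I*sqrt(130) ≈ -0.23945 + 11.402*I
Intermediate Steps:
b(Y, d) = I*sqrt(130) (b(Y, d) = sqrt(-63 - 67) = sqrt(-130) = I*sqrt(130))
q = -4852153979/20264144670 (q = -3445*1/14399 + (15176/13168)/(-5985) = -3445/14399 + (15176*(1/13168))*(-1/5985) = -3445/14399 + (1897/1646)*(-1/5985) = -3445/14399 - 271/1407330 = -4852153979/20264144670 ≈ -0.23945)
q + b(-174, 157) = -4852153979/20264144670 + I*sqrt(130)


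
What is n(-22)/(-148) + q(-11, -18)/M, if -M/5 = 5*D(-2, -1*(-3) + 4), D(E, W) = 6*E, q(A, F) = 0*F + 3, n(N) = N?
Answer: 587/3700 ≈ 0.15865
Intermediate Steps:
q(A, F) = 3 (q(A, F) = 0 + 3 = 3)
M = 300 (M = -25*6*(-2) = -25*(-12) = -5*(-60) = 300)
n(-22)/(-148) + q(-11, -18)/M = -22/(-148) + 3/300 = -22*(-1/148) + 3*(1/300) = 11/74 + 1/100 = 587/3700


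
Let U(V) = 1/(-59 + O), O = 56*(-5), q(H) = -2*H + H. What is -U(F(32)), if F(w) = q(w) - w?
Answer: 1/339 ≈ 0.0029499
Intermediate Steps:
q(H) = -H
O = -280
F(w) = -2*w (F(w) = -w - w = -2*w)
U(V) = -1/339 (U(V) = 1/(-59 - 280) = 1/(-339) = -1/339)
-U(F(32)) = -1*(-1/339) = 1/339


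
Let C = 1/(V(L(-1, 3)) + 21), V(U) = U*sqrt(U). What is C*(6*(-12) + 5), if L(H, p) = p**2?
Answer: -67/48 ≈ -1.3958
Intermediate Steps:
V(U) = U**(3/2)
C = 1/48 (C = 1/((3**2)**(3/2) + 21) = 1/(9**(3/2) + 21) = 1/(27 + 21) = 1/48 ≈ 0.020833)
C*(6*(-12) + 5) = (6*(-12) + 5)/48 = (-72 + 5)/48 = (1/48)*(-67) = -67/48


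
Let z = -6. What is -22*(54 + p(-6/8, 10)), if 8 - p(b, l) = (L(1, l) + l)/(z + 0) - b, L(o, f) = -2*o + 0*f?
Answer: -8261/6 ≈ -1376.8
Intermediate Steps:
L(o, f) = -2*o (L(o, f) = -2*o + 0 = -2*o)
p(b, l) = 23/3 + b + l/6 (p(b, l) = 8 - ((-2*1 + l)/(-6 + 0) - b) = 8 - ((-2 + l)/(-6) - b) = 8 - ((-2 + l)*(-⅙) - b) = 8 - ((⅓ - l/6) - b) = 8 - (⅓ - b - l/6) = 8 + (-⅓ + b + l/6) = 23/3 + b + l/6)
-22*(54 + p(-6/8, 10)) = -22*(54 + (23/3 - 6/8 + (⅙)*10)) = -22*(54 + (23/3 - 6*⅛ + 5/3)) = -22*(54 + (23/3 - ¾ + 5/3)) = -22*(54 + 103/12) = -22*751/12 = -8261/6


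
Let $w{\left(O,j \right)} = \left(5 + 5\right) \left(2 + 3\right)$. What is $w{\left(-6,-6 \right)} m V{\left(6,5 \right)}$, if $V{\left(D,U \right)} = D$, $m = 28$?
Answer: $8400$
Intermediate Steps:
$w{\left(O,j \right)} = 50$ ($w{\left(O,j \right)} = 10 \cdot 5 = 50$)
$w{\left(-6,-6 \right)} m V{\left(6,5 \right)} = 50 \cdot 28 \cdot 6 = 1400 \cdot 6 = 8400$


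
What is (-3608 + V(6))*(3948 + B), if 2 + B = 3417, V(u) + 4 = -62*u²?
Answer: -43029372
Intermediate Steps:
V(u) = -4 - 62*u²
B = 3415 (B = -2 + 3417 = 3415)
(-3608 + V(6))*(3948 + B) = (-3608 + (-4 - 62*6²))*(3948 + 3415) = (-3608 + (-4 - 62*36))*7363 = (-3608 + (-4 - 2232))*7363 = (-3608 - 2236)*7363 = -5844*7363 = -43029372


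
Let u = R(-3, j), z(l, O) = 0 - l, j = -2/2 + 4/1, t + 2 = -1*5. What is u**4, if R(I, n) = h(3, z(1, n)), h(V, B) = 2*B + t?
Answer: 6561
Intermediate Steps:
t = -7 (t = -2 - 1*5 = -2 - 5 = -7)
j = 3 (j = -2*1/2 + 4*1 = -1 + 4 = 3)
z(l, O) = -l
h(V, B) = -7 + 2*B (h(V, B) = 2*B - 7 = -7 + 2*B)
R(I, n) = -9 (R(I, n) = -7 + 2*(-1*1) = -7 + 2*(-1) = -7 - 2 = -9)
u = -9
u**4 = (-9)**4 = 6561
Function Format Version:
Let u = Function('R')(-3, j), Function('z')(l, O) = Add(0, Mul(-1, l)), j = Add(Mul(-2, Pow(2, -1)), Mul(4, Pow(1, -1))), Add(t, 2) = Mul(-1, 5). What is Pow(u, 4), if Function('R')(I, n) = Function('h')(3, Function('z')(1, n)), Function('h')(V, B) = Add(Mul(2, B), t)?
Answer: 6561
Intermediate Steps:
t = -7 (t = Add(-2, Mul(-1, 5)) = Add(-2, -5) = -7)
j = 3 (j = Add(Mul(-2, Rational(1, 2)), Mul(4, 1)) = Add(-1, 4) = 3)
Function('z')(l, O) = Mul(-1, l)
Function('h')(V, B) = Add(-7, Mul(2, B)) (Function('h')(V, B) = Add(Mul(2, B), -7) = Add(-7, Mul(2, B)))
Function('R')(I, n) = -9 (Function('R')(I, n) = Add(-7, Mul(2, Mul(-1, 1))) = Add(-7, Mul(2, -1)) = Add(-7, -2) = -9)
u = -9
Pow(u, 4) = Pow(-9, 4) = 6561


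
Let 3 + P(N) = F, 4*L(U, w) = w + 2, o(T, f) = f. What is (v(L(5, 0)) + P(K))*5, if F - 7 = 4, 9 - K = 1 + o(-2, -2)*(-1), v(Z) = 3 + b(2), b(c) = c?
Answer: 65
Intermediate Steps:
L(U, w) = ½ + w/4 (L(U, w) = (w + 2)/4 = (2 + w)/4 = ½ + w/4)
v(Z) = 5 (v(Z) = 3 + 2 = 5)
K = 6 (K = 9 - (1 - 2*(-1)) = 9 - (1 + 2) = 9 - 1*3 = 9 - 3 = 6)
F = 11 (F = 7 + 4 = 11)
P(N) = 8 (P(N) = -3 + 11 = 8)
(v(L(5, 0)) + P(K))*5 = (5 + 8)*5 = 13*5 = 65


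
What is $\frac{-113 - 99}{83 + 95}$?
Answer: $- \frac{106}{89} \approx -1.191$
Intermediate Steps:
$\frac{-113 - 99}{83 + 95} = \frac{1}{178} \left(-212\right) = - \frac{106}{89}$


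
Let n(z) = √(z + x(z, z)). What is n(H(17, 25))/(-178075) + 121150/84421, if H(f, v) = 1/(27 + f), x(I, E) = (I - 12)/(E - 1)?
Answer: 121150/84421 - √10988263/168458950 ≈ 1.4350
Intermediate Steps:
x(I, E) = (-12 + I)/(-1 + E)
n(z) = √(z + (-12 + z)/(-1 + z))
n(H(17, 25))/(-178075) + 121150/84421 = √((-12 + (1/(27 + 17))²)/(-1 + 1/(27 + 17)))/(-178075) + 121150/84421 = √((-12 + (1/44)²)/(-1 + 1/44))*(-1/178075) + 121150*(1/84421) = √((-12 + (1/44)²)/(-1 + 1/44))*(-1/178075) + 121150/84421 = √((-12 + 1/1936)/(-43/44))*(-1/178075) + 121150/84421 = √(-44/43*(-23231/1936))*(-1/178075) + 121150/84421 = √(23231/1892)*(-1/178075) + 121150/84421 = (√10988263/946)*(-1/178075) + 121150/84421 = -√10988263/168458950 + 121150/84421 = 121150/84421 - √10988263/168458950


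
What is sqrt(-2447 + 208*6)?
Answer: I*sqrt(1199) ≈ 34.627*I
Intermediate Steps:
sqrt(-2447 + 208*6) = sqrt(-2447 + 1248) = sqrt(-1199) = I*sqrt(1199)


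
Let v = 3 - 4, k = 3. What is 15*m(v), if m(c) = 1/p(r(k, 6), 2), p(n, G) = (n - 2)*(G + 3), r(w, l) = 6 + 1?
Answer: 3/5 ≈ 0.60000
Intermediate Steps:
v = -1
r(w, l) = 7
p(n, G) = (-2 + n)*(3 + G)
m(c) = 1/25 (m(c) = 1/(-6 - 2*2 + 3*7 + 2*7) = 1/(-6 - 4 + 21 + 14) = 1/25)
15*m(v) = 15*(1/25) = 3/5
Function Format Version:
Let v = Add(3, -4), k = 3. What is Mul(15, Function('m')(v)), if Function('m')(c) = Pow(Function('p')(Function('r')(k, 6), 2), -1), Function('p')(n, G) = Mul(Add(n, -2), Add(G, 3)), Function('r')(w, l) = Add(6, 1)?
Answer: Rational(3, 5) ≈ 0.60000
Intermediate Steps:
v = -1
Function('r')(w, l) = 7
Function('p')(n, G) = Mul(Add(-2, n), Add(3, G))
Function('m')(c) = Rational(1, 25) (Function('m')(c) = Pow(Add(-6, Mul(-2, 2), Mul(3, 7), Mul(2, 7)), -1) = Pow(Add(-6, -4, 21, 14), -1) = Pow(25, -1) = Rational(1, 25))
Mul(15, Function('m')(v)) = Mul(15, Rational(1, 25)) = Rational(3, 5)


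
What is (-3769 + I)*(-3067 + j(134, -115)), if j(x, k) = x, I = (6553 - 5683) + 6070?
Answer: -9300543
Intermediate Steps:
I = 6940 (I = 870 + 6070 = 6940)
(-3769 + I)*(-3067 + j(134, -115)) = (-3769 + 6940)*(-3067 + 134) = 3171*(-2933) = -9300543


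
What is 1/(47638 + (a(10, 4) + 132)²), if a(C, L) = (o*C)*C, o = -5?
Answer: 1/183062 ≈ 5.4626e-6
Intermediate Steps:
a(C, L) = -5*C² (a(C, L) = (-5*C)*C = -5*C²)
1/(47638 + (a(10, 4) + 132)²) = 1/(47638 + (-5*10² + 132)²) = 1/(47638 + (-5*100 + 132)²) = 1/(47638 + (-500 + 132)²) = 1/(47638 + (-368)²) = 1/(47638 + 135424) = 1/183062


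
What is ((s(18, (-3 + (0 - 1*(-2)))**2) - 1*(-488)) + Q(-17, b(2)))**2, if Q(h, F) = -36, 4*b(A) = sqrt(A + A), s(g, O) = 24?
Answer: 226576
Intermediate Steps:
b(A) = sqrt(2)*sqrt(A)/4 (b(A) = sqrt(A + A)/4 = sqrt(2*A)/4 = (sqrt(2)*sqrt(A))/4 = sqrt(2)*sqrt(A)/4)
((s(18, (-3 + (0 - 1*(-2)))**2) - 1*(-488)) + Q(-17, b(2)))**2 = ((24 - 1*(-488)) - 36)**2 = ((24 + 488) - 36)**2 = (512 - 36)**2 = 476**2 = 226576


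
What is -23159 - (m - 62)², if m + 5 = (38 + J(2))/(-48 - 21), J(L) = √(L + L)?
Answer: -132003568/4761 ≈ -27726.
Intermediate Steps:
J(L) = √2*√L (J(L) = √(2*L) = √2*√L)
m = -385/69 (m = -5 + (38 + √2*√2)/(-48 - 21) = -5 + (38 + 2)/(-69) = -5 + 40*(-1/69) = -5 - 40/69 = -385/69 ≈ -5.5797)
-23159 - (m - 62)² = -23159 - (-385/69 - 62)² = -23159 - (-4663/69)² = -23159 - 1*21743569/4761 = -23159 - 21743569/4761 = -132003568/4761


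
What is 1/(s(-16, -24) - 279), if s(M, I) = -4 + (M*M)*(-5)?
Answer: -1/1563 ≈ -0.00063980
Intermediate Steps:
s(M, I) = -4 - 5*M**2 (s(M, I) = -4 + M**2*(-5) = -4 - 5*M**2)
1/(s(-16, -24) - 279) = 1/((-4 - 5*(-16)**2) - 279) = 1/((-4 - 5*256) - 279) = 1/((-4 - 1280) - 279) = 1/(-1284 - 279) = 1/(-1563) = -1/1563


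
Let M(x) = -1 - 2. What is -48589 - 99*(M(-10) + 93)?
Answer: -57499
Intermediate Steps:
M(x) = -3
-48589 - 99*(M(-10) + 93) = -48589 - 99*(-3 + 93) = -48589 - 99*90 = -48589 - 1*8910 = -48589 - 8910 = -57499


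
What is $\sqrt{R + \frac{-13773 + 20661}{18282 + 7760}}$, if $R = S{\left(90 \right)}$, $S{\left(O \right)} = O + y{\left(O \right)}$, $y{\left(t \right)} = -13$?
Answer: $\frac{\sqrt{13099920281}}{13021} \approx 8.79$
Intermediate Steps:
$S{\left(O \right)} = -13 + O$ ($S{\left(O \right)} = O - 13 = -13 + O$)
$R = 77$ ($R = -13 + 90 = 77$)
$\sqrt{R + \frac{-13773 + 20661}{18282 + 7760}} = \sqrt{77 + \frac{-13773 + 20661}{18282 + 7760}} = \sqrt{77 + \frac{6888}{26042}} = \sqrt{77 + 6888 \cdot \frac{1}{26042}} = \sqrt{77 + \frac{3444}{13021}} = \sqrt{\frac{1006061}{13021}} = \frac{\sqrt{13099920281}}{13021}$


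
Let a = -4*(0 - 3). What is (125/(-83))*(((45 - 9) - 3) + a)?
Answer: -5625/83 ≈ -67.771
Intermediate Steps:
a = 12 (a = -4*(-3) = 12)
(125/(-83))*(((45 - 9) - 3) + a) = (125/(-83))*(((45 - 9) - 3) + 12) = (125*(-1/83))*((36 - 3) + 12) = -125*(33 + 12)/83 = -125/83*45 = -5625/83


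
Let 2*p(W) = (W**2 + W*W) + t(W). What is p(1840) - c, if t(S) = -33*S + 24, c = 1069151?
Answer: 2286101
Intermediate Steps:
t(S) = 24 - 33*S
p(W) = 12 + W**2 - 33*W/2 (p(W) = ((W**2 + W*W) + (24 - 33*W))/2 = ((W**2 + W**2) + (24 - 33*W))/2 = (2*W**2 + (24 - 33*W))/2 = (24 - 33*W + 2*W**2)/2 = 12 + W**2 - 33*W/2)
p(1840) - c = (12 + 1840**2 - 33/2*1840) - 1*1069151 = (12 + 3385600 - 30360) - 1069151 = 3355252 - 1069151 = 2286101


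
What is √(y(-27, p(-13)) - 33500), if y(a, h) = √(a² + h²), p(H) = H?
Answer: √(-33500 + √898) ≈ 182.95*I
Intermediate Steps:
√(y(-27, p(-13)) - 33500) = √(√((-27)² + (-13)²) - 33500) = √(√(729 + 169) - 33500) = √(√898 - 33500) = √(-33500 + √898)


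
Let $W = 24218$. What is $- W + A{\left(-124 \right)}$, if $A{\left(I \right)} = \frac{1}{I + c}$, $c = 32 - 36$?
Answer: $- \frac{3099905}{128} \approx -24218.0$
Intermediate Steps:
$c = -4$ ($c = 32 - 36 = -4$)
$A{\left(I \right)} = \frac{1}{-4 + I}$ ($A{\left(I \right)} = \frac{1}{I - 4} = \frac{1}{-4 + I}$)
$- W + A{\left(-124 \right)} = \left(-1\right) 24218 + \frac{1}{-4 - 124} = -24218 + \frac{1}{-128} = -24218 - \frac{1}{128} = - \frac{3099905}{128}$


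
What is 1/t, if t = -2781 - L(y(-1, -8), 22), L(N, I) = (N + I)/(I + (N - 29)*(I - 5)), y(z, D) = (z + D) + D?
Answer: -152/422711 ≈ -0.00035958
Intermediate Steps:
y(z, D) = z + 2*D (y(z, D) = (D + z) + D = z + 2*D)
L(N, I) = (I + N)/(I + (-29 + N)*(-5 + I))
t = -422711/152 (t = -2781 - (22 + (-1 + 2*(-8)))/(145 - 28*22 - 5*(-1 + 2*(-8)) + 22*(-1 + 2*(-8))) = -2781 - (22 + (-1 - 16))/(145 - 616 - 5*(-1 - 16) + 22*(-1 - 16)) = -2781 - (22 - 17)/(145 - 616 - 5*(-17) + 22*(-17)) = -2781 - 5/(145 - 616 + 85 - 374) = -2781 - 5/(-760) = -2781 - (-1)*5/760 = -2781 - 1*(-1/152) = -2781 + 1/152 = -422711/152 ≈ -2781.0)
1/t = 1/(-422711/152) = -152/422711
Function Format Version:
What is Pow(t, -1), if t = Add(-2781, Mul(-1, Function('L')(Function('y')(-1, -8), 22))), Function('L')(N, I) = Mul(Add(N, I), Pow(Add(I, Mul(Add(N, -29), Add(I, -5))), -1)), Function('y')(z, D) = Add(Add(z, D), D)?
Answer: Rational(-152, 422711) ≈ -0.00035958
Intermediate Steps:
Function('y')(z, D) = Add(z, Mul(2, D)) (Function('y')(z, D) = Add(Add(D, z), D) = Add(z, Mul(2, D)))
Function('L')(N, I) = Mul(Pow(Add(I, Mul(Add(-29, N), Add(-5, I))), -1), Add(I, N)) (Function('L')(N, I) = Mul(Add(I, N), Pow(Add(I, Mul(Add(-29, N), Add(-5, I))), -1)) = Mul(Pow(Add(I, Mul(Add(-29, N), Add(-5, I))), -1), Add(I, N)))
t = Rational(-422711, 152) (t = Add(-2781, Mul(-1, Mul(Pow(Add(145, Mul(-28, 22), Mul(-5, Add(-1, Mul(2, -8))), Mul(22, Add(-1, Mul(2, -8)))), -1), Add(22, Add(-1, Mul(2, -8)))))) = Add(-2781, Mul(-1, Mul(Pow(Add(145, -616, Mul(-5, Add(-1, -16)), Mul(22, Add(-1, -16))), -1), Add(22, Add(-1, -16))))) = Add(-2781, Mul(-1, Mul(Pow(Add(145, -616, Mul(-5, -17), Mul(22, -17)), -1), Add(22, -17)))) = Add(-2781, Mul(-1, Mul(Pow(Add(145, -616, 85, -374), -1), 5))) = Add(-2781, Mul(-1, Mul(Pow(-760, -1), 5))) = Add(-2781, Mul(-1, Mul(Rational(-1, 760), 5))) = Add(-2781, Mul(-1, Rational(-1, 152))) = Add(-2781, Rational(1, 152)) = Rational(-422711, 152) ≈ -2781.0)
Pow(t, -1) = Pow(Rational(-422711, 152), -1) = Rational(-152, 422711)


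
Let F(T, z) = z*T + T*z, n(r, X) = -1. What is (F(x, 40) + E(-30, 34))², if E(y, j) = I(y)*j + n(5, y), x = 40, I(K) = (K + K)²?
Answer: 15775108801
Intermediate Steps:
I(K) = 4*K² (I(K) = (2*K)² = 4*K²)
F(T, z) = 2*T*z (F(T, z) = T*z + T*z = 2*T*z)
E(y, j) = -1 + 4*j*y² (E(y, j) = (4*y²)*j - 1 = 4*j*y² - 1 = -1 + 4*j*y²)
(F(x, 40) + E(-30, 34))² = (2*40*40 + (-1 + 4*34*(-30)²))² = (3200 + (-1 + 4*34*900))² = (3200 + (-1 + 122400))² = (3200 + 122399)² = 125599² = 15775108801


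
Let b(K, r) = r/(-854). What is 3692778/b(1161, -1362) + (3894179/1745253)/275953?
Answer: 253135661909115969451/109324970851743 ≈ 2.3154e+6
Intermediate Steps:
b(K, r) = -r/854 (b(K, r) = r*(-1/854) = -r/854)
3692778/b(1161, -1362) + (3894179/1745253)/275953 = 3692778/((-1/854*(-1362))) + (3894179/1745253)/275953 = 3692778/(681/427) + (3894179*(1/1745253))*(1/275953) = 3692778*(427/681) + (3894179/1745253)*(1/275953) = 525605402/227 + 3894179/481607801109 = 253135661909115969451/109324970851743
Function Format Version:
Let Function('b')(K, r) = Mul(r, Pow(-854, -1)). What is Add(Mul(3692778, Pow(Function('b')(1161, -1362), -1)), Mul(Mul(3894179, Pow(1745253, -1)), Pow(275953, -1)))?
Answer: Rational(253135661909115969451, 109324970851743) ≈ 2.3154e+6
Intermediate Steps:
Function('b')(K, r) = Mul(Rational(-1, 854), r) (Function('b')(K, r) = Mul(r, Rational(-1, 854)) = Mul(Rational(-1, 854), r))
Add(Mul(3692778, Pow(Function('b')(1161, -1362), -1)), Mul(Mul(3894179, Pow(1745253, -1)), Pow(275953, -1))) = Add(Mul(3692778, Pow(Mul(Rational(-1, 854), -1362), -1)), Mul(Mul(3894179, Pow(1745253, -1)), Pow(275953, -1))) = Add(Mul(3692778, Pow(Rational(681, 427), -1)), Mul(Mul(3894179, Rational(1, 1745253)), Rational(1, 275953))) = Add(Mul(3692778, Rational(427, 681)), Mul(Rational(3894179, 1745253), Rational(1, 275953))) = Add(Rational(525605402, 227), Rational(3894179, 481607801109)) = Rational(253135661909115969451, 109324970851743)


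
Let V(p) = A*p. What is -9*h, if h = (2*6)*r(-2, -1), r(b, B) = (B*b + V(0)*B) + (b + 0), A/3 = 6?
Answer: 0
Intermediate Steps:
A = 18 (A = 3*6 = 18)
V(p) = 18*p
r(b, B) = b + B*b (r(b, B) = (B*b + (18*0)*B) + (b + 0) = (B*b + 0*B) + b = (B*b + 0) + b = B*b + b = b + B*b)
h = 0 (h = (2*6)*(-2*(1 - 1)) = 12*(-2*0) = 12*0 = 0)
-9*h = -9*0 = 0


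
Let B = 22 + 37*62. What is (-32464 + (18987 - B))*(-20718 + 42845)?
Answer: -349451711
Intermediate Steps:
B = 2316 (B = 22 + 2294 = 2316)
(-32464 + (18987 - B))*(-20718 + 42845) = (-32464 + (18987 - 1*2316))*(-20718 + 42845) = (-32464 + (18987 - 2316))*22127 = (-32464 + 16671)*22127 = -15793*22127 = -349451711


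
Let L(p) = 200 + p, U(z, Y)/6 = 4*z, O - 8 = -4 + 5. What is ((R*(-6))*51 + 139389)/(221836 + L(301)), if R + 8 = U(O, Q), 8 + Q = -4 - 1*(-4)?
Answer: 75741/222337 ≈ 0.34066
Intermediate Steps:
Q = -8 (Q = -8 + (-4 - 1*(-4)) = -8 + (-4 + 4) = -8 + 0 = -8)
O = 9 (O = 8 + (-4 + 5) = 8 + 1 = 9)
U(z, Y) = 24*z (U(z, Y) = 6*(4*z) = 24*z)
R = 208 (R = -8 + 24*9 = -8 + 216 = 208)
((R*(-6))*51 + 139389)/(221836 + L(301)) = ((208*(-6))*51 + 139389)/(221836 + (200 + 301)) = (-1248*51 + 139389)/(221836 + 501) = (-63648 + 139389)/222337 = 75741*(1/222337) = 75741/222337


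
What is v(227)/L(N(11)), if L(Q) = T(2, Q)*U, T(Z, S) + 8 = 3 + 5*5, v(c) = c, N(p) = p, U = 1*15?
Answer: 227/300 ≈ 0.75667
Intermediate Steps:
U = 15
T(Z, S) = 20 (T(Z, S) = -8 + (3 + 5*5) = -8 + (3 + 25) = -8 + 28 = 20)
L(Q) = 300 (L(Q) = 20*15 = 300)
v(227)/L(N(11)) = 227/300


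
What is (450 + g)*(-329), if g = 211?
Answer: -217469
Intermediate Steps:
(450 + g)*(-329) = (450 + 211)*(-329) = 661*(-329) = -217469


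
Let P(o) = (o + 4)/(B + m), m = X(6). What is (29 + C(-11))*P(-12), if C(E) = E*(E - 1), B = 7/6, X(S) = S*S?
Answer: -7728/223 ≈ -34.655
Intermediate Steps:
X(S) = S**2
B = 7/6 (B = 7*(1/6) = 7/6 ≈ 1.1667)
C(E) = E*(-1 + E)
m = 36 (m = 6**2 = 36)
P(o) = 24/223 + 6*o/223 (P(o) = (o + 4)/(7/6 + 36) = (4 + o)/(223/6) = (4 + o)*(6/223) = 24/223 + 6*o/223)
(29 + C(-11))*P(-12) = (29 - 11*(-1 - 11))*(24/223 + (6/223)*(-12)) = (29 - 11*(-12))*(24/223 - 72/223) = (29 + 132)*(-48/223) = 161*(-48/223) = -7728/223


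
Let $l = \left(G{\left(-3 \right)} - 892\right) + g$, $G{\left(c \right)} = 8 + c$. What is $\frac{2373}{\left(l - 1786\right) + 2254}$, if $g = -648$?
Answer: $- \frac{2373}{1067} \approx -2.224$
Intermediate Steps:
$l = -1535$ ($l = \left(\left(8 - 3\right) - 892\right) - 648 = \left(5 - 892\right) - 648 = -887 - 648 = -1535$)
$\frac{2373}{\left(l - 1786\right) + 2254} = \frac{2373}{\left(-1535 - 1786\right) + 2254} = \frac{2373}{-3321 + 2254} = \frac{2373}{-1067} = 2373 \left(- \frac{1}{1067}\right) = - \frac{2373}{1067}$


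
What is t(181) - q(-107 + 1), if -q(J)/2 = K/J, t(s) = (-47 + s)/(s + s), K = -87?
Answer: 19298/9593 ≈ 2.0117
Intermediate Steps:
t(s) = (-47 + s)/(2*s) (t(s) = (-47 + s)/((2*s)) = (-47 + s)*(1/(2*s)) = (-47 + s)/(2*s))
q(J) = 174/J (q(J) = -(-174)/J = 174/J)
t(181) - q(-107 + 1) = (½)*(-47 + 181)/181 - 174/(-107 + 1) = (½)*(1/181)*134 - 174/(-106) = 67/181 - 174*(-1)/106 = 67/181 - 1*(-87/53) = 67/181 + 87/53 = 19298/9593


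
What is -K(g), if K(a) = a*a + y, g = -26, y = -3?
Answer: -673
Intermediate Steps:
K(a) = -3 + a² (K(a) = a*a - 3 = a² - 3 = -3 + a²)
-K(g) = -(-3 + (-26)²) = -(-3 + 676) = -1*673 = -673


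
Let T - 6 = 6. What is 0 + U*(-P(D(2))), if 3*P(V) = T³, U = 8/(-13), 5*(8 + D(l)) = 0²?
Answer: 4608/13 ≈ 354.46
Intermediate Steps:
D(l) = -8 (D(l) = -8 + (⅕)*0² = -8 + (⅕)*0 = -8 + 0 = -8)
U = -8/13 (U = 8*(-1/13) = -8/13 ≈ -0.61539)
T = 12 (T = 6 + 6 = 12)
P(V) = 576 (P(V) = (⅓)*12³ = (⅓)*1728 = 576)
0 + U*(-P(D(2))) = 0 - (-8)*576/13 = 0 - 8/13*(-576) = 0 + 4608/13 = 4608/13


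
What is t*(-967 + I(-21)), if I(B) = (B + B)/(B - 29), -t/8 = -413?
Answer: -79804816/25 ≈ -3.1922e+6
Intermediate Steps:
t = 3304 (t = -8*(-413) = 3304)
I(B) = 2*B/(-29 + B) (I(B) = (2*B)/(-29 + B) = 2*B/(-29 + B))
t*(-967 + I(-21)) = 3304*(-967 + 2*(-21)/(-29 - 21)) = 3304*(-967 + 2*(-21)/(-50)) = 3304*(-967 + 2*(-21)*(-1/50)) = 3304*(-967 + 21/25) = 3304*(-24154/25) = -79804816/25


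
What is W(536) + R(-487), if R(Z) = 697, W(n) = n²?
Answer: 287993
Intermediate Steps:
W(536) + R(-487) = 536² + 697 = 287296 + 697 = 287993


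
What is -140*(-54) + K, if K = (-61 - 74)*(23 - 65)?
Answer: 13230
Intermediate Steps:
K = 5670 (K = -135*(-42) = 5670)
-140*(-54) + K = -140*(-54) + 5670 = 7560 + 5670 = 13230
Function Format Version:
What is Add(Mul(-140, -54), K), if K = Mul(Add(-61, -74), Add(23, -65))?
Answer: 13230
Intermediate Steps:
K = 5670 (K = Mul(-135, -42) = 5670)
Add(Mul(-140, -54), K) = Add(Mul(-140, -54), 5670) = Add(7560, 5670) = 13230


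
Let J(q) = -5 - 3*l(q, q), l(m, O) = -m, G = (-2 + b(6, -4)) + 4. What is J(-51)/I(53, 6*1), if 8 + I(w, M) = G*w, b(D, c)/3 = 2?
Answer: -79/208 ≈ -0.37981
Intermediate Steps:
b(D, c) = 6 (b(D, c) = 3*2 = 6)
G = 8 (G = (-2 + 6) + 4 = 4 + 4 = 8)
J(q) = -5 + 3*q (J(q) = -5 - (-3)*q = -5 + 3*q)
I(w, M) = -8 + 8*w
J(-51)/I(53, 6*1) = (-5 + 3*(-51))/(-8 + 8*53) = (-5 - 153)/(-8 + 424) = -158/416 = -158*1/416 = -79/208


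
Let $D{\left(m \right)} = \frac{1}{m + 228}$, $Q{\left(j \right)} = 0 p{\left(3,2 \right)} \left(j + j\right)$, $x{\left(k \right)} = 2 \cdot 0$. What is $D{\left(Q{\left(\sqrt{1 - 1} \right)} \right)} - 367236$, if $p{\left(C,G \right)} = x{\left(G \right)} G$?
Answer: $- \frac{83729807}{228} \approx -3.6724 \cdot 10^{5}$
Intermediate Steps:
$x{\left(k \right)} = 0$
$p{\left(C,G \right)} = 0$ ($p{\left(C,G \right)} = 0 G = 0$)
$Q{\left(j \right)} = 0$ ($Q{\left(j \right)} = 0 \cdot 0 \left(j + j\right) = 0 \cdot 2 j = 0$)
$D{\left(m \right)} = \frac{1}{228 + m}$
$D{\left(Q{\left(\sqrt{1 - 1} \right)} \right)} - 367236 = \frac{1}{228 + 0} - 367236 = \frac{1}{228} - 367236 = - \frac{83729807}{228}$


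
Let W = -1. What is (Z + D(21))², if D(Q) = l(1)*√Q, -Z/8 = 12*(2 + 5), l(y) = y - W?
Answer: 451668 - 2688*√21 ≈ 4.3935e+5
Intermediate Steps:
l(y) = 1 + y (l(y) = y - 1*(-1) = y + 1 = 1 + y)
Z = -672 (Z = -96*(2 + 5) = -96*7 = -8*84 = -672)
D(Q) = 2*√Q (D(Q) = (1 + 1)*√Q = 2*√Q)
(Z + D(21))² = (-672 + 2*√21)²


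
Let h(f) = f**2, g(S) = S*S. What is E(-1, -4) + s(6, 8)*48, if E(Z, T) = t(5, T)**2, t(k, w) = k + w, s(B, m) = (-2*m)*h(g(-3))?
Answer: -62207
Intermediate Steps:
g(S) = S**2
s(B, m) = -162*m (s(B, m) = (-2*m)*((-3)**2)**2 = -2*m*9**2 = -2*m*81 = -162*m)
E(Z, T) = (5 + T)**2
E(-1, -4) + s(6, 8)*48 = (5 - 4)**2 - 162*8*48 = 1**2 - 1296*48 = 1 - 62208 = -62207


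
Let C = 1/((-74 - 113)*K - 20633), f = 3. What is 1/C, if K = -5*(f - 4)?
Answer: -21568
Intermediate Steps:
K = 5 (K = -5*(3 - 4) = -5*(-1) = 5)
C = -1/21568 (C = 1/((-74 - 113)*5 - 20633) = 1/(-187*5 - 20633) = 1/(-935 - 20633) = 1/(-21568) = -1/21568 ≈ -4.6365e-5)
1/C = 1/(-1/21568) = -21568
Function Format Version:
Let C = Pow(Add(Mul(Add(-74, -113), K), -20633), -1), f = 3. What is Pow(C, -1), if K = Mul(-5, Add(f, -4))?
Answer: -21568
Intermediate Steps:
K = 5 (K = Mul(-5, Add(3, -4)) = Mul(-5, -1) = 5)
C = Rational(-1, 21568) (C = Pow(Add(Mul(Add(-74, -113), 5), -20633), -1) = Pow(Add(Mul(-187, 5), -20633), -1) = Pow(Add(-935, -20633), -1) = Pow(-21568, -1) = Rational(-1, 21568) ≈ -4.6365e-5)
Pow(C, -1) = Pow(Rational(-1, 21568), -1) = -21568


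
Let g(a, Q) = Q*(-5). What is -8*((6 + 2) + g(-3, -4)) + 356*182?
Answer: 64568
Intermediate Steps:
g(a, Q) = -5*Q
-8*((6 + 2) + g(-3, -4)) + 356*182 = -8*((6 + 2) - 5*(-4)) + 356*182 = -8*(8 + 20) + 64792 = -8*28 + 64792 = -224 + 64792 = 64568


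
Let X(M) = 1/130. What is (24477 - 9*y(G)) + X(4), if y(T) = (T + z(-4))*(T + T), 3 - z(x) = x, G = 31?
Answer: 425491/130 ≈ 3273.0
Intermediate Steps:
z(x) = 3 - x
y(T) = 2*T*(7 + T) (y(T) = (T + (3 - 1*(-4)))*(T + T) = (T + (3 + 4))*(2*T) = (T + 7)*(2*T) = (7 + T)*(2*T) = 2*T*(7 + T))
X(M) = 1/130
(24477 - 9*y(G)) + X(4) = (24477 - 18*31*(7 + 31)) + 1/130 = (24477 - 18*31*38) + 1/130 = (24477 - 9*2356) + 1/130 = (24477 - 21204) + 1/130 = 3273 + 1/130 = 425491/130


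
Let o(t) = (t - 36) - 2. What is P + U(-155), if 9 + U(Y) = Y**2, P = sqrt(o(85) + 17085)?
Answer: 24016 + 2*sqrt(4283) ≈ 24147.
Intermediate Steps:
o(t) = -38 + t (o(t) = (-36 + t) - 2 = -38 + t)
P = 2*sqrt(4283) (P = sqrt((-38 + 85) + 17085) = sqrt(47 + 17085) = sqrt(17132) = 2*sqrt(4283) ≈ 130.89)
U(Y) = -9 + Y**2
P + U(-155) = 2*sqrt(4283) + (-9 + (-155)**2) = 2*sqrt(4283) + (-9 + 24025) = 2*sqrt(4283) + 24016 = 24016 + 2*sqrt(4283)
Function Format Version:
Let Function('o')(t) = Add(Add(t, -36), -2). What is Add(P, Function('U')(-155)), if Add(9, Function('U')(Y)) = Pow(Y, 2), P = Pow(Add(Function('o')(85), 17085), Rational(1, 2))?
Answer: Add(24016, Mul(2, Pow(4283, Rational(1, 2)))) ≈ 24147.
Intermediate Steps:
Function('o')(t) = Add(-38, t) (Function('o')(t) = Add(Add(-36, t), -2) = Add(-38, t))
P = Mul(2, Pow(4283, Rational(1, 2))) (P = Pow(Add(Add(-38, 85), 17085), Rational(1, 2)) = Pow(Add(47, 17085), Rational(1, 2)) = Pow(17132, Rational(1, 2)) = Mul(2, Pow(4283, Rational(1, 2))) ≈ 130.89)
Function('U')(Y) = Add(-9, Pow(Y, 2))
Add(P, Function('U')(-155)) = Add(Mul(2, Pow(4283, Rational(1, 2))), Add(-9, Pow(-155, 2))) = Add(Mul(2, Pow(4283, Rational(1, 2))), Add(-9, 24025)) = Add(Mul(2, Pow(4283, Rational(1, 2))), 24016) = Add(24016, Mul(2, Pow(4283, Rational(1, 2))))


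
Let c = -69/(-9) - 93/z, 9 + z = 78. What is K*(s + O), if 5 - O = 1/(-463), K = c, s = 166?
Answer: 34519864/31947 ≈ 1080.5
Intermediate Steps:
z = 69 (z = -9 + 78 = 69)
c = 436/69 (c = -69/(-9) - 93/69 = -69*(-1/9) - 93*1/69 = 23/3 - 31/23 = 436/69 ≈ 6.3188)
K = 436/69 ≈ 6.3188
O = 2316/463 (O = 5 - 1/(-463) = 5 - 1*(-1/463) = 5 + 1/463 = 2316/463 ≈ 5.0022)
K*(s + O) = 436*(166 + 2316/463)/69 = (436/69)*(79174/463) = 34519864/31947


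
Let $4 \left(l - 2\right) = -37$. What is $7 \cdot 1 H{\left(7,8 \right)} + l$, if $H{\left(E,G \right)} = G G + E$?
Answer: $\frac{1959}{4} \approx 489.75$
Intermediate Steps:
$l = - \frac{29}{4}$ ($l = 2 + \frac{1}{4} \left(-37\right) = 2 - \frac{37}{4} = - \frac{29}{4} \approx -7.25$)
$H{\left(E,G \right)} = E + G^{2}$ ($H{\left(E,G \right)} = G^{2} + E = E + G^{2}$)
$7 \cdot 1 H{\left(7,8 \right)} + l = 7 \cdot 1 \left(7 + 8^{2}\right) - \frac{29}{4} = 7 \left(7 + 64\right) - \frac{29}{4} = 7 \cdot 71 - \frac{29}{4} = 497 - \frac{29}{4} = \frac{1959}{4}$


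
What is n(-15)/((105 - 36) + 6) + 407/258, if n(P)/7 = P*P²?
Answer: -80863/258 ≈ -313.42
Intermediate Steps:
n(P) = 7*P³ (n(P) = 7*(P*P²) = 7*P³)
n(-15)/((105 - 36) + 6) + 407/258 = (7*(-15)³)/((105 - 36) + 6) + 407/258 = (7*(-3375))/(69 + 6) + 407*(1/258) = -23625/75 + 407/258 = -23625*1/75 + 407/258 = -315 + 407/258 = -80863/258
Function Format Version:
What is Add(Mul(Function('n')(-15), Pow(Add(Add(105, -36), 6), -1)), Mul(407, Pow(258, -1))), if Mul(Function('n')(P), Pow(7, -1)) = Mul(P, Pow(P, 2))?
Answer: Rational(-80863, 258) ≈ -313.42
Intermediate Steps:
Function('n')(P) = Mul(7, Pow(P, 3)) (Function('n')(P) = Mul(7, Mul(P, Pow(P, 2))) = Mul(7, Pow(P, 3)))
Add(Mul(Function('n')(-15), Pow(Add(Add(105, -36), 6), -1)), Mul(407, Pow(258, -1))) = Add(Mul(Mul(7, Pow(-15, 3)), Pow(Add(Add(105, -36), 6), -1)), Mul(407, Pow(258, -1))) = Add(Mul(Mul(7, -3375), Pow(Add(69, 6), -1)), Mul(407, Rational(1, 258))) = Add(Mul(-23625, Pow(75, -1)), Rational(407, 258)) = Add(Mul(-23625, Rational(1, 75)), Rational(407, 258)) = Add(-315, Rational(407, 258)) = Rational(-80863, 258)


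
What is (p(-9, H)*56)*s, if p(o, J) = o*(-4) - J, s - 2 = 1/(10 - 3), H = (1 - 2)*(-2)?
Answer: 4080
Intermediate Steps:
H = 2 (H = -1*(-2) = 2)
s = 15/7 (s = 2 + 1/(10 - 3) = 2 + 1/7 = 2 + ⅐ = 15/7 ≈ 2.1429)
p(o, J) = -J - 4*o (p(o, J) = -4*o - J = -J - 4*o)
(p(-9, H)*56)*s = ((-1*2 - 4*(-9))*56)*(15/7) = ((-2 + 36)*56)*(15/7) = (34*56)*(15/7) = 1904*(15/7) = 4080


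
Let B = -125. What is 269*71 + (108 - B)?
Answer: 19332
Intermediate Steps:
269*71 + (108 - B) = 269*71 + (108 - 1*(-125)) = 19099 + (108 + 125) = 19099 + 233 = 19332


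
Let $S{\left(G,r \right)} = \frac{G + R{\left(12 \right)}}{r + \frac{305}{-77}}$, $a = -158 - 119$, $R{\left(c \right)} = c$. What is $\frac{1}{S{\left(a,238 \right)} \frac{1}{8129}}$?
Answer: $- \frac{13317519}{1855} \approx -7179.3$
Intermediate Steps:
$a = -277$ ($a = -158 - 119 = -277$)
$S{\left(G,r \right)} = \frac{12 + G}{- \frac{305}{77} + r}$ ($S{\left(G,r \right)} = \frac{G + 12}{r + \frac{305}{-77}} = \frac{12 + G}{r + 305 \left(- \frac{1}{77}\right)} = \frac{12 + G}{r - \frac{305}{77}} = \frac{12 + G}{- \frac{305}{77} + r}$)
$\frac{1}{S{\left(a,238 \right)} \frac{1}{8129}} = \frac{1}{\frac{77 \left(12 - 277\right)}{-305 + 77 \cdot 238} \cdot \frac{1}{8129}} = \frac{1}{77 \frac{1}{-305 + 18326} \left(-265\right) \frac{1}{8129}} = \frac{1}{77 \cdot \frac{1}{18021} \left(-265\right) \frac{1}{8129}} = \frac{1}{\left(- \frac{20405}{18021}\right) \frac{1}{8129}} = \frac{1}{- \frac{1855}{13317519}} = - \frac{13317519}{1855}$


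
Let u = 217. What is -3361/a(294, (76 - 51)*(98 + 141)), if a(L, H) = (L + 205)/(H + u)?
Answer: -20811312/499 ≈ -41706.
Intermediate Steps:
a(L, H) = (205 + L)/(217 + H) (a(L, H) = (L + 205)/(H + 217) = (205 + L)/(217 + H))
-3361/a(294, (76 - 51)*(98 + 141)) = -3361*(217 + (76 - 51)*(98 + 141))/(205 + 294) = -3361/(499/(217 + 25*239)) = -3361/(499/(217 + 5975)) = -3361/(499/6192) = -3361/((1/6192)*499) = -3361/499/6192 = -3361*6192/499 = -20811312/499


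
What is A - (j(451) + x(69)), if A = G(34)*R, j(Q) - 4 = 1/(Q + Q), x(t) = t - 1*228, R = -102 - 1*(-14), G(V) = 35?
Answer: -2638351/902 ≈ -2925.0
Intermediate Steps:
R = -88 (R = -102 + 14 = -88)
x(t) = -228 + t (x(t) = t - 228 = -228 + t)
j(Q) = 4 + 1/(2*Q) (j(Q) = 4 + 1/(Q + Q) = 4 + 1/(2*Q))
A = -3080 (A = 35*(-88) = -3080)
A - (j(451) + x(69)) = -3080 - ((4 + (1/2)/451) + (-228 + 69)) = -3080 - ((4 + (1/2)*(1/451)) - 159) = -3080 - ((4 + 1/902) - 159) = -3080 - (3609/902 - 159) = -3080 - 1*(-139809/902) = -3080 + 139809/902 = -2638351/902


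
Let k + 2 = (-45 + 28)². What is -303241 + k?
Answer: -302954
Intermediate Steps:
k = 287 (k = -2 + (-45 + 28)² = -2 + (-17)² = -2 + 289 = 287)
-303241 + k = -303241 + 287 = -302954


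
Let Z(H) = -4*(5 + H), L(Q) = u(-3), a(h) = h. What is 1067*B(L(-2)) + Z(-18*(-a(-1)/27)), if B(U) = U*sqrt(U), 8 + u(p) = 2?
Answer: -52/3 - 6402*I*sqrt(6) ≈ -17.333 - 15682.0*I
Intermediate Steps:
u(p) = -6 (u(p) = -8 + 2 = -6)
L(Q) = -6
Z(H) = -20 - 4*H
B(U) = U**(3/2)
1067*B(L(-2)) + Z(-18*(-a(-1)/27)) = 1067*(-6)**(3/2) + (-20 - (-72)/((-27/(-1)))) = 1067*(-6*I*sqrt(6)) + (-20 - (-72)/((-27*(-1)))) = -6402*I*sqrt(6) + (-20 - (-72)/27) = -6402*I*sqrt(6) + (-20 - 4*(-2/3)) = -6402*I*sqrt(6) + (-20 + 8/3) = -6402*I*sqrt(6) - 52/3 = -52/3 - 6402*I*sqrt(6)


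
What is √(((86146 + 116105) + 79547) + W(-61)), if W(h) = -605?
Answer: √281193 ≈ 530.28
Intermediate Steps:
√(((86146 + 116105) + 79547) + W(-61)) = √(((86146 + 116105) + 79547) - 605) = √((202251 + 79547) - 605) = √(281798 - 605) = √281193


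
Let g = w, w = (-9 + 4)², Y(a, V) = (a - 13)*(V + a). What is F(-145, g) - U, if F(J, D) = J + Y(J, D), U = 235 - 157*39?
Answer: 24703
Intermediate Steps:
U = -5888 (U = 235 - 6123 = -5888)
Y(a, V) = (-13 + a)*(V + a)
w = 25 (w = (-5)² = 25)
g = 25
F(J, D) = J² - 13*D - 12*J + D*J (F(J, D) = J + (J² - 13*D - 13*J + D*J) = J² - 13*D - 12*J + D*J)
F(-145, g) - U = ((-145)² - 13*25 - 12*(-145) + 25*(-145)) - 1*(-5888) = (21025 - 325 + 1740 - 3625) + 5888 = 18815 + 5888 = 24703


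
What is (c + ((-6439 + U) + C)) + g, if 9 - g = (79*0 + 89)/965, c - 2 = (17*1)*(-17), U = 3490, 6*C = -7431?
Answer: -8618593/1930 ≈ -4465.6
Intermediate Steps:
C = -2477/2 (C = (⅙)*(-7431) = -2477/2 ≈ -1238.5)
c = -287 (c = 2 + (17*1)*(-17) = 2 + 17*(-17) = 2 - 289 = -287)
g = 8596/965 (g = 9 - (79*0 + 89)/965 = 9 - (0 + 89)/965 = 9 - 89/965 = 8596/965 ≈ 8.9078)
(c + ((-6439 + U) + C)) + g = (-287 + ((-6439 + 3490) - 2477/2)) + 8596/965 = (-287 + (-2949 - 2477/2)) + 8596/965 = (-287 - 8375/2) + 8596/965 = -8949/2 + 8596/965 = -8618593/1930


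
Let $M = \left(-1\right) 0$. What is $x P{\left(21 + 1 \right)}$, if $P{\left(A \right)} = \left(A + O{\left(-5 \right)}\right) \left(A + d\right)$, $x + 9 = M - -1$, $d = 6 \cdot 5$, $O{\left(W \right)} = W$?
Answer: $-7072$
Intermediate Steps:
$M = 0$
$d = 30$
$x = -8$ ($x = -9 + \left(0 - -1\right) = -9 + \left(0 + 1\right) = -9 + 1 = -8$)
$P{\left(A \right)} = \left(-5 + A\right) \left(30 + A\right)$ ($P{\left(A \right)} = \left(A - 5\right) \left(A + 30\right) = \left(-5 + A\right) \left(30 + A\right)$)
$x P{\left(21 + 1 \right)} = - 8 \left(-150 + \left(21 + 1\right)^{2} + 25 \left(21 + 1\right)\right) = - 8 \left(-150 + 22^{2} + 25 \cdot 22\right) = - 8 \left(-150 + 484 + 550\right) = \left(-8\right) 884 = -7072$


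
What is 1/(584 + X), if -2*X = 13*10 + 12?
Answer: 1/513 ≈ 0.0019493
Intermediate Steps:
X = -71 (X = -(13*10 + 12)/2 = -(130 + 12)/2 = -1/2*142 = -71)
1/(584 + X) = 1/(584 - 71) = 1/513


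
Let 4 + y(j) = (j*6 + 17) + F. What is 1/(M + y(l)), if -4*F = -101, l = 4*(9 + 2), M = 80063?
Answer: 4/321461 ≈ 1.2443e-5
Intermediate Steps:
l = 44 (l = 4*11 = 44)
F = 101/4 (F = -1/4*(-101) = 101/4 ≈ 25.250)
y(j) = 153/4 + 6*j (y(j) = -4 + ((j*6 + 17) + 101/4) = -4 + ((6*j + 17) + 101/4) = -4 + ((17 + 6*j) + 101/4) = -4 + (169/4 + 6*j) = 153/4 + 6*j)
1/(M + y(l)) = 1/(80063 + (153/4 + 6*44)) = 1/(80063 + (153/4 + 264)) = 1/(80063 + 1209/4) = 1/(321461/4) = 4/321461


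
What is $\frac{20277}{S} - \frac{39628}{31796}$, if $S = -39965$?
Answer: $- \frac{557115128}{317681785} \approx -1.7537$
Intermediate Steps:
$\frac{20277}{S} - \frac{39628}{31796} = \frac{20277}{-39965} - \frac{39628}{31796} = 20277 \left(- \frac{1}{39965}\right) - \frac{9907}{7949} = - \frac{20277}{39965} - \frac{9907}{7949} = - \frac{557115128}{317681785}$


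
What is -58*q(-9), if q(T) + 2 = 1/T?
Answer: 1102/9 ≈ 122.44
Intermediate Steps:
q(T) = -2 + 1/T
-58*q(-9) = -58*(-2 + 1/(-9)) = -58*(-2 - 1/9) = -58*(-19/9) = 1102/9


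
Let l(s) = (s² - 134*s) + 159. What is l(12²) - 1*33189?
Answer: -31590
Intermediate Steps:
l(s) = 159 + s² - 134*s
l(12²) - 1*33189 = (159 + (12²)² - 134*12²) - 1*33189 = (159 + 144² - 134*144) - 33189 = (159 + 20736 - 19296) - 33189 = 1599 - 33189 = -31590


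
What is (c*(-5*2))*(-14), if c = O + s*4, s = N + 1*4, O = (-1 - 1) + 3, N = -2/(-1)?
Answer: 3500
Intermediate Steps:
N = 2 (N = -2*(-1) = 2)
O = 1 (O = -2 + 3 = 1)
s = 6 (s = 2 + 1*4 = 2 + 4 = 6)
c = 25 (c = 1 + 6*4 = 1 + 24 = 25)
(c*(-5*2))*(-14) = (25*(-5*2))*(-14) = (25*(-10))*(-14) = -250*(-14) = 3500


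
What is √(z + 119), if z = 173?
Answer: 2*√73 ≈ 17.088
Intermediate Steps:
√(z + 119) = √(173 + 119) = √292 = 2*√73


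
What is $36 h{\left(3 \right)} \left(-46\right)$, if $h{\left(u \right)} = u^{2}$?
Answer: $-14904$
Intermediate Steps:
$36 h{\left(3 \right)} \left(-46\right) = 36 \cdot 3^{2} \left(-46\right) = 36 \cdot 9 \left(-46\right) = 324 \left(-46\right) = -14904$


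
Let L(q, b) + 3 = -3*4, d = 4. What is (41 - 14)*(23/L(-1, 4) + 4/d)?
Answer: -72/5 ≈ -14.400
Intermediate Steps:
L(q, b) = -15 (L(q, b) = -3 - 3*4 = -3 - 12 = -15)
(41 - 14)*(23/L(-1, 4) + 4/d) = (41 - 14)*(23/(-15) + 4/4) = 27*(23*(-1/15) + 4*(¼)) = 27*(-23/15 + 1) = 27*(-8/15) = -72/5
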